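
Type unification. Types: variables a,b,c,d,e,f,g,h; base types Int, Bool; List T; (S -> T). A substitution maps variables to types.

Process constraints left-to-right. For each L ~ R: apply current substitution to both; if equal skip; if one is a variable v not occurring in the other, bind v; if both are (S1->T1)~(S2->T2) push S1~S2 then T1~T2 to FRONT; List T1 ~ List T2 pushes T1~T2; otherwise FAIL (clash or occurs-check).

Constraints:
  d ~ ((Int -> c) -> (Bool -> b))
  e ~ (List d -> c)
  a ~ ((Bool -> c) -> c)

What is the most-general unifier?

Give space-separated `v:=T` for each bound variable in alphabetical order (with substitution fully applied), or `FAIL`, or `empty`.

Answer: a:=((Bool -> c) -> c) d:=((Int -> c) -> (Bool -> b)) e:=(List ((Int -> c) -> (Bool -> b)) -> c)

Derivation:
step 1: unify d ~ ((Int -> c) -> (Bool -> b))  [subst: {-} | 2 pending]
  bind d := ((Int -> c) -> (Bool -> b))
step 2: unify e ~ (List ((Int -> c) -> (Bool -> b)) -> c)  [subst: {d:=((Int -> c) -> (Bool -> b))} | 1 pending]
  bind e := (List ((Int -> c) -> (Bool -> b)) -> c)
step 3: unify a ~ ((Bool -> c) -> c)  [subst: {d:=((Int -> c) -> (Bool -> b)), e:=(List ((Int -> c) -> (Bool -> b)) -> c)} | 0 pending]
  bind a := ((Bool -> c) -> c)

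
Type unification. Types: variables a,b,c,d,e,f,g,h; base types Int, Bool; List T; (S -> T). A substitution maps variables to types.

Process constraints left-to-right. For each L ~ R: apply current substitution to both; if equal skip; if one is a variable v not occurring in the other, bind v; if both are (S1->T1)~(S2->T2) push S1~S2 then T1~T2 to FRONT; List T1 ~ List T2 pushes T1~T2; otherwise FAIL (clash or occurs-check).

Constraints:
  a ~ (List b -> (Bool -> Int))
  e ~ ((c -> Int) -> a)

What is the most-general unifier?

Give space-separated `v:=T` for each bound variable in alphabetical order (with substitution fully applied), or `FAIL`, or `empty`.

Answer: a:=(List b -> (Bool -> Int)) e:=((c -> Int) -> (List b -> (Bool -> Int)))

Derivation:
step 1: unify a ~ (List b -> (Bool -> Int))  [subst: {-} | 1 pending]
  bind a := (List b -> (Bool -> Int))
step 2: unify e ~ ((c -> Int) -> (List b -> (Bool -> Int)))  [subst: {a:=(List b -> (Bool -> Int))} | 0 pending]
  bind e := ((c -> Int) -> (List b -> (Bool -> Int)))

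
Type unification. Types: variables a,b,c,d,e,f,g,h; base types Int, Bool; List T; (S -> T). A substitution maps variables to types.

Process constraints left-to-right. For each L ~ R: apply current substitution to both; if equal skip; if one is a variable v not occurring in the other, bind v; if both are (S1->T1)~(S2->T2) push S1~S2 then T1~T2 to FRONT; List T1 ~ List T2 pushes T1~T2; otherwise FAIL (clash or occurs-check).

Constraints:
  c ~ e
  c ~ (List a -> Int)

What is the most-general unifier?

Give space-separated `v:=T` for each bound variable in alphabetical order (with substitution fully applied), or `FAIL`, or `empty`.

step 1: unify c ~ e  [subst: {-} | 1 pending]
  bind c := e
step 2: unify e ~ (List a -> Int)  [subst: {c:=e} | 0 pending]
  bind e := (List a -> Int)

Answer: c:=(List a -> Int) e:=(List a -> Int)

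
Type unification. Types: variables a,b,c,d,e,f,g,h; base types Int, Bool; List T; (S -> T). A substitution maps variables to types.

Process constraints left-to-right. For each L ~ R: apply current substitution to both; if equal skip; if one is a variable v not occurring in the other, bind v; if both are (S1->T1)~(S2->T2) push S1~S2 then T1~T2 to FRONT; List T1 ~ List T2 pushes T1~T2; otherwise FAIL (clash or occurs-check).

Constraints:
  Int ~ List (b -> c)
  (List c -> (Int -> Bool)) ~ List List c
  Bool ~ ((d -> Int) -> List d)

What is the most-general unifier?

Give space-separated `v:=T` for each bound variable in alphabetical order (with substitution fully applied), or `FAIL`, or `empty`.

Answer: FAIL

Derivation:
step 1: unify Int ~ List (b -> c)  [subst: {-} | 2 pending]
  clash: Int vs List (b -> c)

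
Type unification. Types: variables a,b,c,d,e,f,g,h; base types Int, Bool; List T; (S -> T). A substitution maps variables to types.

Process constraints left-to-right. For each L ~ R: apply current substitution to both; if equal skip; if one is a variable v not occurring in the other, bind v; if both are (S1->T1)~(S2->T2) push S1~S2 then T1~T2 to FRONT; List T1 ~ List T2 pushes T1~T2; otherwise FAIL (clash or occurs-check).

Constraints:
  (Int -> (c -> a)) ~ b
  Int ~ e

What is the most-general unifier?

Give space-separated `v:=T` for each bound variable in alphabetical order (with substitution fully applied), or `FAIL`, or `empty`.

Answer: b:=(Int -> (c -> a)) e:=Int

Derivation:
step 1: unify (Int -> (c -> a)) ~ b  [subst: {-} | 1 pending]
  bind b := (Int -> (c -> a))
step 2: unify Int ~ e  [subst: {b:=(Int -> (c -> a))} | 0 pending]
  bind e := Int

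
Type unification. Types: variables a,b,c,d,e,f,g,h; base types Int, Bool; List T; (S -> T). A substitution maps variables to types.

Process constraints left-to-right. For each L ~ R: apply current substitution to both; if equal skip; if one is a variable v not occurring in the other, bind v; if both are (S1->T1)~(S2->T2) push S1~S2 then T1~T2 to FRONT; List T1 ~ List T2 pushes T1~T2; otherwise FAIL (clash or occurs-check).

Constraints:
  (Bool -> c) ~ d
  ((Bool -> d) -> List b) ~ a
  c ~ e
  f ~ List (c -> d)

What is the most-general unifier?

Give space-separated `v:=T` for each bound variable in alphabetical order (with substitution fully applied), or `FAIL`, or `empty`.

step 1: unify (Bool -> c) ~ d  [subst: {-} | 3 pending]
  bind d := (Bool -> c)
step 2: unify ((Bool -> (Bool -> c)) -> List b) ~ a  [subst: {d:=(Bool -> c)} | 2 pending]
  bind a := ((Bool -> (Bool -> c)) -> List b)
step 3: unify c ~ e  [subst: {d:=(Bool -> c), a:=((Bool -> (Bool -> c)) -> List b)} | 1 pending]
  bind c := e
step 4: unify f ~ List (e -> (Bool -> e))  [subst: {d:=(Bool -> c), a:=((Bool -> (Bool -> c)) -> List b), c:=e} | 0 pending]
  bind f := List (e -> (Bool -> e))

Answer: a:=((Bool -> (Bool -> e)) -> List b) c:=e d:=(Bool -> e) f:=List (e -> (Bool -> e))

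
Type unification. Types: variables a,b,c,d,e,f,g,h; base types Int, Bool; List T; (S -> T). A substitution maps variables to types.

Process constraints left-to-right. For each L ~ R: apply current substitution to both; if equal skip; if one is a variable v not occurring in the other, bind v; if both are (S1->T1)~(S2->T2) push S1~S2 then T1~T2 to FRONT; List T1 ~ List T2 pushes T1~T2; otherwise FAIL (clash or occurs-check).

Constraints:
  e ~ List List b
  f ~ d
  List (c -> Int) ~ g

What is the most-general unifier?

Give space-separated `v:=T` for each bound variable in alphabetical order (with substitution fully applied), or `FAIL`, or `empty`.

step 1: unify e ~ List List b  [subst: {-} | 2 pending]
  bind e := List List b
step 2: unify f ~ d  [subst: {e:=List List b} | 1 pending]
  bind f := d
step 3: unify List (c -> Int) ~ g  [subst: {e:=List List b, f:=d} | 0 pending]
  bind g := List (c -> Int)

Answer: e:=List List b f:=d g:=List (c -> Int)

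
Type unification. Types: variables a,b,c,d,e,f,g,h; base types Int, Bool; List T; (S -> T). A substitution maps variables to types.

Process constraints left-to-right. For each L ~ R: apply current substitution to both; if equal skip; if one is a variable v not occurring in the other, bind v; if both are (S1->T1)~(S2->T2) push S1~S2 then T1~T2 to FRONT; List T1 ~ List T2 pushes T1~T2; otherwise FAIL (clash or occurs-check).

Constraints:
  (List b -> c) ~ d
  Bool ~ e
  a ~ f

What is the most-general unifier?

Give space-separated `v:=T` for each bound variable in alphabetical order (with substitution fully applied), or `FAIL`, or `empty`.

step 1: unify (List b -> c) ~ d  [subst: {-} | 2 pending]
  bind d := (List b -> c)
step 2: unify Bool ~ e  [subst: {d:=(List b -> c)} | 1 pending]
  bind e := Bool
step 3: unify a ~ f  [subst: {d:=(List b -> c), e:=Bool} | 0 pending]
  bind a := f

Answer: a:=f d:=(List b -> c) e:=Bool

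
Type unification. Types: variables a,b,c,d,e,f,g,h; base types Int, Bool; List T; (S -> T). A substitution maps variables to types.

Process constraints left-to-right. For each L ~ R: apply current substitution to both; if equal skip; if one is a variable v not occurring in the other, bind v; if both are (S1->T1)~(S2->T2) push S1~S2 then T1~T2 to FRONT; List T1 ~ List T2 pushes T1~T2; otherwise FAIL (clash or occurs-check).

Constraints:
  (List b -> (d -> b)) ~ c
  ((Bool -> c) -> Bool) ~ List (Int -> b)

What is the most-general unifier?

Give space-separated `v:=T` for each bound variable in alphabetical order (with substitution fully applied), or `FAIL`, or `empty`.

Answer: FAIL

Derivation:
step 1: unify (List b -> (d -> b)) ~ c  [subst: {-} | 1 pending]
  bind c := (List b -> (d -> b))
step 2: unify ((Bool -> (List b -> (d -> b))) -> Bool) ~ List (Int -> b)  [subst: {c:=(List b -> (d -> b))} | 0 pending]
  clash: ((Bool -> (List b -> (d -> b))) -> Bool) vs List (Int -> b)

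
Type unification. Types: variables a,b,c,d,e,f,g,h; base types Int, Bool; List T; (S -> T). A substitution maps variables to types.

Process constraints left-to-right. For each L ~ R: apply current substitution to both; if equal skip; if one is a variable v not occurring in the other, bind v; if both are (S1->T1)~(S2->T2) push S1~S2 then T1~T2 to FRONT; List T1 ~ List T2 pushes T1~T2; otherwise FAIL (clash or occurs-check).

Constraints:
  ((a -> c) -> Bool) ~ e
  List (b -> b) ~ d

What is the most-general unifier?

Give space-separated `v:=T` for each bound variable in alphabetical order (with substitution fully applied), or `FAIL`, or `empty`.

Answer: d:=List (b -> b) e:=((a -> c) -> Bool)

Derivation:
step 1: unify ((a -> c) -> Bool) ~ e  [subst: {-} | 1 pending]
  bind e := ((a -> c) -> Bool)
step 2: unify List (b -> b) ~ d  [subst: {e:=((a -> c) -> Bool)} | 0 pending]
  bind d := List (b -> b)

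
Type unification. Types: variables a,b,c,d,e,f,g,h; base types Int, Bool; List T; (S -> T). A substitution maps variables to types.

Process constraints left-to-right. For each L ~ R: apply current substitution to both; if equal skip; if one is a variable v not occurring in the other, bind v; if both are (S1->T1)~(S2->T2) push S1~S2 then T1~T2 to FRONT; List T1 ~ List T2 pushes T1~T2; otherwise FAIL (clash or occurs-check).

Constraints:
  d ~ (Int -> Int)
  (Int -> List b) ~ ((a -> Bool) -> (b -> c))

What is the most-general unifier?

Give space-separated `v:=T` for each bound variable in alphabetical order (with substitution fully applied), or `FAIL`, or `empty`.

step 1: unify d ~ (Int -> Int)  [subst: {-} | 1 pending]
  bind d := (Int -> Int)
step 2: unify (Int -> List b) ~ ((a -> Bool) -> (b -> c))  [subst: {d:=(Int -> Int)} | 0 pending]
  -> decompose arrow: push Int~(a -> Bool), List b~(b -> c)
step 3: unify Int ~ (a -> Bool)  [subst: {d:=(Int -> Int)} | 1 pending]
  clash: Int vs (a -> Bool)

Answer: FAIL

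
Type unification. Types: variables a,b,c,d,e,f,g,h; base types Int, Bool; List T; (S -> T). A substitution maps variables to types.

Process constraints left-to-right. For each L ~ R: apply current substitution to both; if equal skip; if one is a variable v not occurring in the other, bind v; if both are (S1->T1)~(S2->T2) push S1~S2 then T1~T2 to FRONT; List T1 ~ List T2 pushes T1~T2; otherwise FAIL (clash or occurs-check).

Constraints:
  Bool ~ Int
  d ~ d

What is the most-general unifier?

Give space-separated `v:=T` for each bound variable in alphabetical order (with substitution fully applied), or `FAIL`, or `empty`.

step 1: unify Bool ~ Int  [subst: {-} | 1 pending]
  clash: Bool vs Int

Answer: FAIL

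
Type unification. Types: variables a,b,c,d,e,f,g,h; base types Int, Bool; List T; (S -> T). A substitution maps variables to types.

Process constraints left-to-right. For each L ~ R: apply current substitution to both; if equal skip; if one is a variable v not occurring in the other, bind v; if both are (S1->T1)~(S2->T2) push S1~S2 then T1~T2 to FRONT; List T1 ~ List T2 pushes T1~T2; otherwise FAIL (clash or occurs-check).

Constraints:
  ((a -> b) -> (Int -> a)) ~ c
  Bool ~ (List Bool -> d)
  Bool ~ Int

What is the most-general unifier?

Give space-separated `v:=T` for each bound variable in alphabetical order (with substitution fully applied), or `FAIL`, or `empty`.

step 1: unify ((a -> b) -> (Int -> a)) ~ c  [subst: {-} | 2 pending]
  bind c := ((a -> b) -> (Int -> a))
step 2: unify Bool ~ (List Bool -> d)  [subst: {c:=((a -> b) -> (Int -> a))} | 1 pending]
  clash: Bool vs (List Bool -> d)

Answer: FAIL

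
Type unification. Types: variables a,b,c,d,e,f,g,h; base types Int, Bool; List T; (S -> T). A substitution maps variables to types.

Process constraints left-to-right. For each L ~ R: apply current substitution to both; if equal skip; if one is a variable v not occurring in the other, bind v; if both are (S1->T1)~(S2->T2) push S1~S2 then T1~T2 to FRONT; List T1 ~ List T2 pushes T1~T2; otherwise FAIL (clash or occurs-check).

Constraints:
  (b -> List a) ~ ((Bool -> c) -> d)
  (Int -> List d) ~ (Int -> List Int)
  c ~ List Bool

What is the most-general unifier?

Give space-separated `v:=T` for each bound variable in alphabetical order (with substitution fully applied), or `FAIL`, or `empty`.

Answer: FAIL

Derivation:
step 1: unify (b -> List a) ~ ((Bool -> c) -> d)  [subst: {-} | 2 pending]
  -> decompose arrow: push b~(Bool -> c), List a~d
step 2: unify b ~ (Bool -> c)  [subst: {-} | 3 pending]
  bind b := (Bool -> c)
step 3: unify List a ~ d  [subst: {b:=(Bool -> c)} | 2 pending]
  bind d := List a
step 4: unify (Int -> List List a) ~ (Int -> List Int)  [subst: {b:=(Bool -> c), d:=List a} | 1 pending]
  -> decompose arrow: push Int~Int, List List a~List Int
step 5: unify Int ~ Int  [subst: {b:=(Bool -> c), d:=List a} | 2 pending]
  -> identical, skip
step 6: unify List List a ~ List Int  [subst: {b:=(Bool -> c), d:=List a} | 1 pending]
  -> decompose List: push List a~Int
step 7: unify List a ~ Int  [subst: {b:=(Bool -> c), d:=List a} | 1 pending]
  clash: List a vs Int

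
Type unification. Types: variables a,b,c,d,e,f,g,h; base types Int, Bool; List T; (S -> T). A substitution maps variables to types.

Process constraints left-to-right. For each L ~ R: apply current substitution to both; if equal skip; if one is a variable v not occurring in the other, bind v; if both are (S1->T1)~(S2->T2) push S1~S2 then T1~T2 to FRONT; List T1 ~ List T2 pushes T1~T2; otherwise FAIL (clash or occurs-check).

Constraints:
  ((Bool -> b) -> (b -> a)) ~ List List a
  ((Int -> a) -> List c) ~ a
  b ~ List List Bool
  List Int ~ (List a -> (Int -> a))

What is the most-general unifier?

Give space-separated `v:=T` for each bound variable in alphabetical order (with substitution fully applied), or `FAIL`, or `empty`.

step 1: unify ((Bool -> b) -> (b -> a)) ~ List List a  [subst: {-} | 3 pending]
  clash: ((Bool -> b) -> (b -> a)) vs List List a

Answer: FAIL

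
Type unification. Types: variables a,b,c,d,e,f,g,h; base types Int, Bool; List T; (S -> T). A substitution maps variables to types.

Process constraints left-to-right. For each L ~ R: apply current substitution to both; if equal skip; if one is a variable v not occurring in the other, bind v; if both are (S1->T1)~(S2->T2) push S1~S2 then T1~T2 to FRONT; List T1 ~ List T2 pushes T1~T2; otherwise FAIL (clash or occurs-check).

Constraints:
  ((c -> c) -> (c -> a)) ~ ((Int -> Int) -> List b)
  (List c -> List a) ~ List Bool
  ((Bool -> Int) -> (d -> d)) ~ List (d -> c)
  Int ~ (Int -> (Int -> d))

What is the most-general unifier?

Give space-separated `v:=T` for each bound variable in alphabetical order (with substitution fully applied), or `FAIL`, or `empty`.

Answer: FAIL

Derivation:
step 1: unify ((c -> c) -> (c -> a)) ~ ((Int -> Int) -> List b)  [subst: {-} | 3 pending]
  -> decompose arrow: push (c -> c)~(Int -> Int), (c -> a)~List b
step 2: unify (c -> c) ~ (Int -> Int)  [subst: {-} | 4 pending]
  -> decompose arrow: push c~Int, c~Int
step 3: unify c ~ Int  [subst: {-} | 5 pending]
  bind c := Int
step 4: unify Int ~ Int  [subst: {c:=Int} | 4 pending]
  -> identical, skip
step 5: unify (Int -> a) ~ List b  [subst: {c:=Int} | 3 pending]
  clash: (Int -> a) vs List b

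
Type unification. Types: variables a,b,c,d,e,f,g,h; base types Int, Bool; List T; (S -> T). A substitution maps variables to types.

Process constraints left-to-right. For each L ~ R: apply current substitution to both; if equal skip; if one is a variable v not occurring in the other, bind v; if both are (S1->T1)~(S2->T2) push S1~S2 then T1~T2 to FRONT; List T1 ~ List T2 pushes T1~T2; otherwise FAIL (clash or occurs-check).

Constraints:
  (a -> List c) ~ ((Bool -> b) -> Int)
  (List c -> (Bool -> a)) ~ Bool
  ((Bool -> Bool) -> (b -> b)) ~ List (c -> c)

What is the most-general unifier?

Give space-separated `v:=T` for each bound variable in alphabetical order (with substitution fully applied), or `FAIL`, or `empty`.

Answer: FAIL

Derivation:
step 1: unify (a -> List c) ~ ((Bool -> b) -> Int)  [subst: {-} | 2 pending]
  -> decompose arrow: push a~(Bool -> b), List c~Int
step 2: unify a ~ (Bool -> b)  [subst: {-} | 3 pending]
  bind a := (Bool -> b)
step 3: unify List c ~ Int  [subst: {a:=(Bool -> b)} | 2 pending]
  clash: List c vs Int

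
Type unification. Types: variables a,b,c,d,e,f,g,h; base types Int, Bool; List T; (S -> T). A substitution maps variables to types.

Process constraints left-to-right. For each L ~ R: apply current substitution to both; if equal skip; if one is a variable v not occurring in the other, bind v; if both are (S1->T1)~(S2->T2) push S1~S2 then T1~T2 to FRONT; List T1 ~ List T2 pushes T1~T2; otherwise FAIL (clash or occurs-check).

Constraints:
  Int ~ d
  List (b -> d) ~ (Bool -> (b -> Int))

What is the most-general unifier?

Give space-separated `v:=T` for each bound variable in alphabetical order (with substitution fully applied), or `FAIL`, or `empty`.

Answer: FAIL

Derivation:
step 1: unify Int ~ d  [subst: {-} | 1 pending]
  bind d := Int
step 2: unify List (b -> Int) ~ (Bool -> (b -> Int))  [subst: {d:=Int} | 0 pending]
  clash: List (b -> Int) vs (Bool -> (b -> Int))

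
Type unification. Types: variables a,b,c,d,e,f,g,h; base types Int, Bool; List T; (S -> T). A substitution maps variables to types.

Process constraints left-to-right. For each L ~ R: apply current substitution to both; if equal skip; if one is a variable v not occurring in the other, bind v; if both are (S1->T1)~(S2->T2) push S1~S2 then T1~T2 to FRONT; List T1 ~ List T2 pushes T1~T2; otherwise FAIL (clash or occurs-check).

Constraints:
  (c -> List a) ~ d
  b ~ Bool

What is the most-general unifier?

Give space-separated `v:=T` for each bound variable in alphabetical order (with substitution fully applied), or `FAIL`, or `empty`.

step 1: unify (c -> List a) ~ d  [subst: {-} | 1 pending]
  bind d := (c -> List a)
step 2: unify b ~ Bool  [subst: {d:=(c -> List a)} | 0 pending]
  bind b := Bool

Answer: b:=Bool d:=(c -> List a)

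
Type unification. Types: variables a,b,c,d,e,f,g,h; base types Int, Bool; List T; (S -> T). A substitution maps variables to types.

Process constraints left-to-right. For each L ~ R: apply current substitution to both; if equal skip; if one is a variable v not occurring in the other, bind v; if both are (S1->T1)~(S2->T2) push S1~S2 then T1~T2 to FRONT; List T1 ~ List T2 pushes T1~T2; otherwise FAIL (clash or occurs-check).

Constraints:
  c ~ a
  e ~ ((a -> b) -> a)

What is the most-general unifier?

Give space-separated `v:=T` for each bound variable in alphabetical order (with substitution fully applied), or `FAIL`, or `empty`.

step 1: unify c ~ a  [subst: {-} | 1 pending]
  bind c := a
step 2: unify e ~ ((a -> b) -> a)  [subst: {c:=a} | 0 pending]
  bind e := ((a -> b) -> a)

Answer: c:=a e:=((a -> b) -> a)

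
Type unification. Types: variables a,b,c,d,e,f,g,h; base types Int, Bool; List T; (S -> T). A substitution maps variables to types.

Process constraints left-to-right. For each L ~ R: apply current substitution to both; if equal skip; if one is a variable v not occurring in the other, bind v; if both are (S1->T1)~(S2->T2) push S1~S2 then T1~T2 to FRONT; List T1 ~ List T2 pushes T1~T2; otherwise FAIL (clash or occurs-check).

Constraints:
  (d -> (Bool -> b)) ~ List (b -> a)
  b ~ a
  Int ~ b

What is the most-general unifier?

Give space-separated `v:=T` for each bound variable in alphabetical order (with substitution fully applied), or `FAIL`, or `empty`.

Answer: FAIL

Derivation:
step 1: unify (d -> (Bool -> b)) ~ List (b -> a)  [subst: {-} | 2 pending]
  clash: (d -> (Bool -> b)) vs List (b -> a)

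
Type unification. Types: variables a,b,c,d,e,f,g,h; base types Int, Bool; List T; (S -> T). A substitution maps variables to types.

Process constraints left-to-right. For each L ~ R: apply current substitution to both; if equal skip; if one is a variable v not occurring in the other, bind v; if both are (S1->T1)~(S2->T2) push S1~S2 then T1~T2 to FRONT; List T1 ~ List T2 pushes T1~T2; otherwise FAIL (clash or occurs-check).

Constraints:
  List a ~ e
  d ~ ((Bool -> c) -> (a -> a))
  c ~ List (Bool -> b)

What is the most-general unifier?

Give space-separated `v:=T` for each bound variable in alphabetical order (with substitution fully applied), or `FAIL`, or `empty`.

step 1: unify List a ~ e  [subst: {-} | 2 pending]
  bind e := List a
step 2: unify d ~ ((Bool -> c) -> (a -> a))  [subst: {e:=List a} | 1 pending]
  bind d := ((Bool -> c) -> (a -> a))
step 3: unify c ~ List (Bool -> b)  [subst: {e:=List a, d:=((Bool -> c) -> (a -> a))} | 0 pending]
  bind c := List (Bool -> b)

Answer: c:=List (Bool -> b) d:=((Bool -> List (Bool -> b)) -> (a -> a)) e:=List a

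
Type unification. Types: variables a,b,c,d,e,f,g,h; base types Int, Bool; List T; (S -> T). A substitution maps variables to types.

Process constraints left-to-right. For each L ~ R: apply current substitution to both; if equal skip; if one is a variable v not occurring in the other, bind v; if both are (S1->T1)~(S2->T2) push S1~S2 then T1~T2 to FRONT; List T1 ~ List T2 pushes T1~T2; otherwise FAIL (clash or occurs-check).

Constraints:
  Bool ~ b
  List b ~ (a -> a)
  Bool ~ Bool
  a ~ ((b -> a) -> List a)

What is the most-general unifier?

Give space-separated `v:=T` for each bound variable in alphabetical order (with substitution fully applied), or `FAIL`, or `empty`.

Answer: FAIL

Derivation:
step 1: unify Bool ~ b  [subst: {-} | 3 pending]
  bind b := Bool
step 2: unify List Bool ~ (a -> a)  [subst: {b:=Bool} | 2 pending]
  clash: List Bool vs (a -> a)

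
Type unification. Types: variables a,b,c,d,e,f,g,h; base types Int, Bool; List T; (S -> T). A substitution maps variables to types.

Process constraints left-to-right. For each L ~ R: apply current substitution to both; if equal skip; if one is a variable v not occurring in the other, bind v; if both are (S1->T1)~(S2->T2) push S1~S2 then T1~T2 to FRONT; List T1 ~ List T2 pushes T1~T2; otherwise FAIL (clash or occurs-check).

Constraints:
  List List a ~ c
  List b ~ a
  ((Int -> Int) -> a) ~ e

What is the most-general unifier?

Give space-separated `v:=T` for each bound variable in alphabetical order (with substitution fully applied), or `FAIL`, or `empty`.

step 1: unify List List a ~ c  [subst: {-} | 2 pending]
  bind c := List List a
step 2: unify List b ~ a  [subst: {c:=List List a} | 1 pending]
  bind a := List b
step 3: unify ((Int -> Int) -> List b) ~ e  [subst: {c:=List List a, a:=List b} | 0 pending]
  bind e := ((Int -> Int) -> List b)

Answer: a:=List b c:=List List List b e:=((Int -> Int) -> List b)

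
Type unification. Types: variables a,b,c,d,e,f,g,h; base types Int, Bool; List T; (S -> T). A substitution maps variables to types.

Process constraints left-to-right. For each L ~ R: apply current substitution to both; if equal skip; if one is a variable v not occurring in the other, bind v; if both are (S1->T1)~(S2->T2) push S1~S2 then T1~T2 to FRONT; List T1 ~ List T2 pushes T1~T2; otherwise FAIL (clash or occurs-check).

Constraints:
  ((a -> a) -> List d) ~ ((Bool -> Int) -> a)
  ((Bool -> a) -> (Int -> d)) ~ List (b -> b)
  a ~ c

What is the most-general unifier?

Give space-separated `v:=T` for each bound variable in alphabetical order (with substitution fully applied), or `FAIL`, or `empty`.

Answer: FAIL

Derivation:
step 1: unify ((a -> a) -> List d) ~ ((Bool -> Int) -> a)  [subst: {-} | 2 pending]
  -> decompose arrow: push (a -> a)~(Bool -> Int), List d~a
step 2: unify (a -> a) ~ (Bool -> Int)  [subst: {-} | 3 pending]
  -> decompose arrow: push a~Bool, a~Int
step 3: unify a ~ Bool  [subst: {-} | 4 pending]
  bind a := Bool
step 4: unify Bool ~ Int  [subst: {a:=Bool} | 3 pending]
  clash: Bool vs Int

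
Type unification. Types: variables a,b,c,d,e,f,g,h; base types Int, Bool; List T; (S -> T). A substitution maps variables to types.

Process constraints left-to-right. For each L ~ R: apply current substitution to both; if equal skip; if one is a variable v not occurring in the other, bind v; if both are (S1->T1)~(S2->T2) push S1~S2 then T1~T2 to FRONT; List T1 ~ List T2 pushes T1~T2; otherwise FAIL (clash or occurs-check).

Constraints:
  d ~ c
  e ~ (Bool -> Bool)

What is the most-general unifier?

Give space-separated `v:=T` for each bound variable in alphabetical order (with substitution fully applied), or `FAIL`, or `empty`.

Answer: d:=c e:=(Bool -> Bool)

Derivation:
step 1: unify d ~ c  [subst: {-} | 1 pending]
  bind d := c
step 2: unify e ~ (Bool -> Bool)  [subst: {d:=c} | 0 pending]
  bind e := (Bool -> Bool)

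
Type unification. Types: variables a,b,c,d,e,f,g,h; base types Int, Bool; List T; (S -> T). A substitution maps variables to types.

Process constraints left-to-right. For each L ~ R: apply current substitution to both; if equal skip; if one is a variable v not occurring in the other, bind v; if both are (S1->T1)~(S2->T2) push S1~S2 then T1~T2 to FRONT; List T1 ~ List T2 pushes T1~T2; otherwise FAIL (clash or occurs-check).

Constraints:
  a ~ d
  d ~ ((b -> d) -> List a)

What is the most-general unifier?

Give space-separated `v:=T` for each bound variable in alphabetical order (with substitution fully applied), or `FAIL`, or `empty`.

Answer: FAIL

Derivation:
step 1: unify a ~ d  [subst: {-} | 1 pending]
  bind a := d
step 2: unify d ~ ((b -> d) -> List d)  [subst: {a:=d} | 0 pending]
  occurs-check fail: d in ((b -> d) -> List d)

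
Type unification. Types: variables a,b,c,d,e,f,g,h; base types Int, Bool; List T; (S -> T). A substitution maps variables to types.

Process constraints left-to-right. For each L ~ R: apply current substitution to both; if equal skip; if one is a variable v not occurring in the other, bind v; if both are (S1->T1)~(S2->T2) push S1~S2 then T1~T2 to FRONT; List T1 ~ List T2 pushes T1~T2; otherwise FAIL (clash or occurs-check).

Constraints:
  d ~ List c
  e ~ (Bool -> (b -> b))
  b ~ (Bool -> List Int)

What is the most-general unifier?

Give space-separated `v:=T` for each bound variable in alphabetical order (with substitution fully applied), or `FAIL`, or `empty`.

Answer: b:=(Bool -> List Int) d:=List c e:=(Bool -> ((Bool -> List Int) -> (Bool -> List Int)))

Derivation:
step 1: unify d ~ List c  [subst: {-} | 2 pending]
  bind d := List c
step 2: unify e ~ (Bool -> (b -> b))  [subst: {d:=List c} | 1 pending]
  bind e := (Bool -> (b -> b))
step 3: unify b ~ (Bool -> List Int)  [subst: {d:=List c, e:=(Bool -> (b -> b))} | 0 pending]
  bind b := (Bool -> List Int)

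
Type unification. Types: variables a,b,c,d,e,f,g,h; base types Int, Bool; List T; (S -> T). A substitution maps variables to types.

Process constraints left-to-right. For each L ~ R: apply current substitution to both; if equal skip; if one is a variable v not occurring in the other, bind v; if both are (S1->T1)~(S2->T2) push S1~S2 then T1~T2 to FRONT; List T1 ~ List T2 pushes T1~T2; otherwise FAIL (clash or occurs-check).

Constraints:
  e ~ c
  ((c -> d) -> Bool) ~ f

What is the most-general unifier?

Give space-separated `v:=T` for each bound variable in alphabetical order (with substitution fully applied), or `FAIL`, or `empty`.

Answer: e:=c f:=((c -> d) -> Bool)

Derivation:
step 1: unify e ~ c  [subst: {-} | 1 pending]
  bind e := c
step 2: unify ((c -> d) -> Bool) ~ f  [subst: {e:=c} | 0 pending]
  bind f := ((c -> d) -> Bool)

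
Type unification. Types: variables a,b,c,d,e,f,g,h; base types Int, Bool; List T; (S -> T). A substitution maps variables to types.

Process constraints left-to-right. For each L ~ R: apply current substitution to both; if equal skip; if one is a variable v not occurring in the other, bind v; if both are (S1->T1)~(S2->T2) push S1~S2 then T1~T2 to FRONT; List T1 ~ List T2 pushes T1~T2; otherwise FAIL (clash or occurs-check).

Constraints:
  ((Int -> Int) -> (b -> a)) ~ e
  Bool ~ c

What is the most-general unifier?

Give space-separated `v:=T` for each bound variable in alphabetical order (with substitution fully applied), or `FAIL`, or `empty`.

Answer: c:=Bool e:=((Int -> Int) -> (b -> a))

Derivation:
step 1: unify ((Int -> Int) -> (b -> a)) ~ e  [subst: {-} | 1 pending]
  bind e := ((Int -> Int) -> (b -> a))
step 2: unify Bool ~ c  [subst: {e:=((Int -> Int) -> (b -> a))} | 0 pending]
  bind c := Bool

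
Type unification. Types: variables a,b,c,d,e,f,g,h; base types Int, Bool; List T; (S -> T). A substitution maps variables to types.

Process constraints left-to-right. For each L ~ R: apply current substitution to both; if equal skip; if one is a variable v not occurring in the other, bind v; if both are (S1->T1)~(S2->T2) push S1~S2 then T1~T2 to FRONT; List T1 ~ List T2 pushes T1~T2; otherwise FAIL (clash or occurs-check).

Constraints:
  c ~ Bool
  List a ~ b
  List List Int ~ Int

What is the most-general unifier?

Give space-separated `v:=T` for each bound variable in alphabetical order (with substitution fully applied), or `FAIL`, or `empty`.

Answer: FAIL

Derivation:
step 1: unify c ~ Bool  [subst: {-} | 2 pending]
  bind c := Bool
step 2: unify List a ~ b  [subst: {c:=Bool} | 1 pending]
  bind b := List a
step 3: unify List List Int ~ Int  [subst: {c:=Bool, b:=List a} | 0 pending]
  clash: List List Int vs Int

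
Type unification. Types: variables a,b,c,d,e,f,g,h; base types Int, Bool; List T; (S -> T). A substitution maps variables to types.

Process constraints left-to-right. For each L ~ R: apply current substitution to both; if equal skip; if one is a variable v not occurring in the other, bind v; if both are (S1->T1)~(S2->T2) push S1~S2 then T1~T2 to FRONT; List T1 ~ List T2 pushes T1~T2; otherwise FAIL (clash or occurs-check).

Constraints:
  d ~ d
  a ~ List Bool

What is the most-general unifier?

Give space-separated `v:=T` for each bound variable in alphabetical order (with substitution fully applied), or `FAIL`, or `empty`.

step 1: unify d ~ d  [subst: {-} | 1 pending]
  -> identical, skip
step 2: unify a ~ List Bool  [subst: {-} | 0 pending]
  bind a := List Bool

Answer: a:=List Bool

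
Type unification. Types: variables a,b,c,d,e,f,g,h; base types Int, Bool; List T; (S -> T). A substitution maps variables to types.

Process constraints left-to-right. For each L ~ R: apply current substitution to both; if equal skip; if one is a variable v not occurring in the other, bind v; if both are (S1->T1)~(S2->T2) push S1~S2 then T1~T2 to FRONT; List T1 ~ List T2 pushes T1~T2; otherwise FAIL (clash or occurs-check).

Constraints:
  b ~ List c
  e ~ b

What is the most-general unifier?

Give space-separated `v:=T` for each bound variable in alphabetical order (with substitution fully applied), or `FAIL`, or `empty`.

Answer: b:=List c e:=List c

Derivation:
step 1: unify b ~ List c  [subst: {-} | 1 pending]
  bind b := List c
step 2: unify e ~ List c  [subst: {b:=List c} | 0 pending]
  bind e := List c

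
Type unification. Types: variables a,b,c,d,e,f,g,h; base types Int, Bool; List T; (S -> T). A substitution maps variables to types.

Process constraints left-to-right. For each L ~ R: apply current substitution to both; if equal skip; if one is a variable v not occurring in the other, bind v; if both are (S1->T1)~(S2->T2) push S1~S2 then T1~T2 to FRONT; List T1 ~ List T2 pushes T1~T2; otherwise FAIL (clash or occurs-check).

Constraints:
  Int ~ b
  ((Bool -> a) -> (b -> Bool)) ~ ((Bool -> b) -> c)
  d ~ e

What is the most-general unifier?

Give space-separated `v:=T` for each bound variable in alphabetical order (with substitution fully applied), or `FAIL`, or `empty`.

Answer: a:=Int b:=Int c:=(Int -> Bool) d:=e

Derivation:
step 1: unify Int ~ b  [subst: {-} | 2 pending]
  bind b := Int
step 2: unify ((Bool -> a) -> (Int -> Bool)) ~ ((Bool -> Int) -> c)  [subst: {b:=Int} | 1 pending]
  -> decompose arrow: push (Bool -> a)~(Bool -> Int), (Int -> Bool)~c
step 3: unify (Bool -> a) ~ (Bool -> Int)  [subst: {b:=Int} | 2 pending]
  -> decompose arrow: push Bool~Bool, a~Int
step 4: unify Bool ~ Bool  [subst: {b:=Int} | 3 pending]
  -> identical, skip
step 5: unify a ~ Int  [subst: {b:=Int} | 2 pending]
  bind a := Int
step 6: unify (Int -> Bool) ~ c  [subst: {b:=Int, a:=Int} | 1 pending]
  bind c := (Int -> Bool)
step 7: unify d ~ e  [subst: {b:=Int, a:=Int, c:=(Int -> Bool)} | 0 pending]
  bind d := e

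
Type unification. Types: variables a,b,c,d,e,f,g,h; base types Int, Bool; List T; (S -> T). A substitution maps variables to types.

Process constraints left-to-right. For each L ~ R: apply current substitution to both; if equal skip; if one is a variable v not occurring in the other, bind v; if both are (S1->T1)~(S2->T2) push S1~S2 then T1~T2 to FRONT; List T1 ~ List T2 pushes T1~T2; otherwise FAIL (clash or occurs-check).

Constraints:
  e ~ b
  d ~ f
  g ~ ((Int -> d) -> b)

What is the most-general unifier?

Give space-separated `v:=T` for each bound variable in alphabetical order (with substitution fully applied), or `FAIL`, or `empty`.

step 1: unify e ~ b  [subst: {-} | 2 pending]
  bind e := b
step 2: unify d ~ f  [subst: {e:=b} | 1 pending]
  bind d := f
step 3: unify g ~ ((Int -> f) -> b)  [subst: {e:=b, d:=f} | 0 pending]
  bind g := ((Int -> f) -> b)

Answer: d:=f e:=b g:=((Int -> f) -> b)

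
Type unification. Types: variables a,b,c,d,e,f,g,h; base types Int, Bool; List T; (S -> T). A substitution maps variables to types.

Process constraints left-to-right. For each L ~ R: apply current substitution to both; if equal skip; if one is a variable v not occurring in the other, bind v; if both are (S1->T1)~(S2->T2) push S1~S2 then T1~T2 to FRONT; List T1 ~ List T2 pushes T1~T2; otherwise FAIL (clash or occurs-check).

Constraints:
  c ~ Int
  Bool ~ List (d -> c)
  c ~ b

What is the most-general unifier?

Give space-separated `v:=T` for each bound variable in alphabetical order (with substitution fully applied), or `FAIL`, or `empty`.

step 1: unify c ~ Int  [subst: {-} | 2 pending]
  bind c := Int
step 2: unify Bool ~ List (d -> Int)  [subst: {c:=Int} | 1 pending]
  clash: Bool vs List (d -> Int)

Answer: FAIL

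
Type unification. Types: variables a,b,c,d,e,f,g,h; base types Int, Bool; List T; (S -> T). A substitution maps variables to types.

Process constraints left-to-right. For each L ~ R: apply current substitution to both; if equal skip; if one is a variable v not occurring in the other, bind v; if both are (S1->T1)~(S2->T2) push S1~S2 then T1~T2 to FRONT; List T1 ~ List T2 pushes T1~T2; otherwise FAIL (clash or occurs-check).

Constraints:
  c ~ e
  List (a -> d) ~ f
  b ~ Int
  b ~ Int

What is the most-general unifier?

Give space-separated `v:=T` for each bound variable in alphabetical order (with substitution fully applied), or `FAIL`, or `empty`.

step 1: unify c ~ e  [subst: {-} | 3 pending]
  bind c := e
step 2: unify List (a -> d) ~ f  [subst: {c:=e} | 2 pending]
  bind f := List (a -> d)
step 3: unify b ~ Int  [subst: {c:=e, f:=List (a -> d)} | 1 pending]
  bind b := Int
step 4: unify Int ~ Int  [subst: {c:=e, f:=List (a -> d), b:=Int} | 0 pending]
  -> identical, skip

Answer: b:=Int c:=e f:=List (a -> d)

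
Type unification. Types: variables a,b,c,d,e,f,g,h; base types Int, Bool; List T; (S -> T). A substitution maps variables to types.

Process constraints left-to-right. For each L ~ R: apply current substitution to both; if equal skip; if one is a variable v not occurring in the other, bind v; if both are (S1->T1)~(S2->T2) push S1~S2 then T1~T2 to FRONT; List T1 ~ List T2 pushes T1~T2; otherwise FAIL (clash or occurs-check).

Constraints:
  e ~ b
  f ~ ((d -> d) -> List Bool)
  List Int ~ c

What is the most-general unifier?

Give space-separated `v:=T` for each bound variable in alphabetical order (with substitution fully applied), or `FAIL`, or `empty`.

Answer: c:=List Int e:=b f:=((d -> d) -> List Bool)

Derivation:
step 1: unify e ~ b  [subst: {-} | 2 pending]
  bind e := b
step 2: unify f ~ ((d -> d) -> List Bool)  [subst: {e:=b} | 1 pending]
  bind f := ((d -> d) -> List Bool)
step 3: unify List Int ~ c  [subst: {e:=b, f:=((d -> d) -> List Bool)} | 0 pending]
  bind c := List Int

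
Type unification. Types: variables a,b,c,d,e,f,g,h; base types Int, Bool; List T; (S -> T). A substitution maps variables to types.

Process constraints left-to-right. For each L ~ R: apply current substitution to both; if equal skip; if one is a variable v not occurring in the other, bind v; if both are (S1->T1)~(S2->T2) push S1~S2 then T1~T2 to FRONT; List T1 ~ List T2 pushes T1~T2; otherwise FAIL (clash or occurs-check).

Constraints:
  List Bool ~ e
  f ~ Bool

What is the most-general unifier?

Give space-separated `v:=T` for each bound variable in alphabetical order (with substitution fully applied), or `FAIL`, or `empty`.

step 1: unify List Bool ~ e  [subst: {-} | 1 pending]
  bind e := List Bool
step 2: unify f ~ Bool  [subst: {e:=List Bool} | 0 pending]
  bind f := Bool

Answer: e:=List Bool f:=Bool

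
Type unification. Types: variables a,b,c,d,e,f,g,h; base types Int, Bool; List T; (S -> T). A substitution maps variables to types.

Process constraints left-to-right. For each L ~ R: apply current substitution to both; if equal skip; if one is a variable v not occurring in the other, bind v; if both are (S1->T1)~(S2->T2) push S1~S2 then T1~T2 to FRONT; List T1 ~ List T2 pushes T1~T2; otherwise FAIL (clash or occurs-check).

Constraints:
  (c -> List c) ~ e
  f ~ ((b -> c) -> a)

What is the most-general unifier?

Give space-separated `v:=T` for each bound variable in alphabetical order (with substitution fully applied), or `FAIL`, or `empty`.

Answer: e:=(c -> List c) f:=((b -> c) -> a)

Derivation:
step 1: unify (c -> List c) ~ e  [subst: {-} | 1 pending]
  bind e := (c -> List c)
step 2: unify f ~ ((b -> c) -> a)  [subst: {e:=(c -> List c)} | 0 pending]
  bind f := ((b -> c) -> a)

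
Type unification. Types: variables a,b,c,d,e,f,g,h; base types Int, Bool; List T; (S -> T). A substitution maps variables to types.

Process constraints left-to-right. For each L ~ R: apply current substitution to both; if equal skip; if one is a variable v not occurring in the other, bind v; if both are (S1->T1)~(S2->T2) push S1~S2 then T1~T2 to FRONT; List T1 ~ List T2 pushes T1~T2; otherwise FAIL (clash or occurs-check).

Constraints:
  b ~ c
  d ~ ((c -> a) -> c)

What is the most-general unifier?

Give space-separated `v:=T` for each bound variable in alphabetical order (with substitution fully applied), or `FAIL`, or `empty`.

Answer: b:=c d:=((c -> a) -> c)

Derivation:
step 1: unify b ~ c  [subst: {-} | 1 pending]
  bind b := c
step 2: unify d ~ ((c -> a) -> c)  [subst: {b:=c} | 0 pending]
  bind d := ((c -> a) -> c)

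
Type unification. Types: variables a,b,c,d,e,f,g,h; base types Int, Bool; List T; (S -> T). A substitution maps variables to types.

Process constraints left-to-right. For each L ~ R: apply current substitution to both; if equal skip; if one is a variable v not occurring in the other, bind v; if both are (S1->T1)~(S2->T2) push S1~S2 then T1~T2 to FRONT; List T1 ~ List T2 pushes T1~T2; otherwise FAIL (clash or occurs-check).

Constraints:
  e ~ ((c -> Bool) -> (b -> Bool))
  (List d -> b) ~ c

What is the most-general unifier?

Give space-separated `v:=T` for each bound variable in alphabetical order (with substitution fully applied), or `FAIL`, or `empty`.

Answer: c:=(List d -> b) e:=(((List d -> b) -> Bool) -> (b -> Bool))

Derivation:
step 1: unify e ~ ((c -> Bool) -> (b -> Bool))  [subst: {-} | 1 pending]
  bind e := ((c -> Bool) -> (b -> Bool))
step 2: unify (List d -> b) ~ c  [subst: {e:=((c -> Bool) -> (b -> Bool))} | 0 pending]
  bind c := (List d -> b)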